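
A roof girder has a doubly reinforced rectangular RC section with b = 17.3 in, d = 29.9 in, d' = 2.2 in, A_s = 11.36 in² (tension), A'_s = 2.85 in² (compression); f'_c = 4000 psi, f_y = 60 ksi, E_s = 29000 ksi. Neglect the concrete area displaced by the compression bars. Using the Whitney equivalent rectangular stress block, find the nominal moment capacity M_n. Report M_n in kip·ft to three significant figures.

Assume both steels yield.
a = (A_s − A'_s) f_y/(0.85 f'_c b) = (11.36 − 2.85) × 60/(0.85 × 4 × 17.3) = 8.681 in.
c = a/β₁ = 8.681/0.85 = 10.213 in; ε'_s = 0.003(c − d')/c = 0.0024 ≥ ε_y = 0.0021, so the compression steel yields.
M_n = (A_s − A'_s) f_y (d − a/2) + A'_s f_y (d − d') = 510.6 × (29.9 − 4.3405) + 171 × (29.9 − 2.2) = 13050.7 + 4736.7 = 17787.4 kip·in = 17787.4/12 = 1482.28 kip·ft.

M_n ≈ 1480 kip·ft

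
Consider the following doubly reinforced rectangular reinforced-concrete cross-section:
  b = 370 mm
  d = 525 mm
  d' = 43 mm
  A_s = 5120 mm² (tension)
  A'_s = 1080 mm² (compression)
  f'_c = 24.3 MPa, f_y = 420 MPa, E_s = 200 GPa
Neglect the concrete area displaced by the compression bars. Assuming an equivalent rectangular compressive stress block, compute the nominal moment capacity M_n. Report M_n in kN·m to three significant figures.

Assume both tension and compression steel yield.
Net tension couple steel: A_s − A'_s = 4040 mm².
a = (A_s − A'_s) f_y / (0.85 f'_c b) = 1696800/(0.85 × 24.3 × 370) = 222.03 mm.
c = a/β₁ = 222.03/0.85 = 261.21 mm; ε'_s = 0.003(c − d')/c = 0.0025 ≥ f_y/E_s = 0.0021, so compression steel does yield.
M_n = (A_s − A'_s) f_y (d − a/2) + A'_s f_y (d − d') = [1696800 × (525 − 111.015) + 453600 × (525 − 43)] × 10⁻⁶ = 702.45 + 218.64 = 921.09 kN·m.

M_n ≈ 921 kN·m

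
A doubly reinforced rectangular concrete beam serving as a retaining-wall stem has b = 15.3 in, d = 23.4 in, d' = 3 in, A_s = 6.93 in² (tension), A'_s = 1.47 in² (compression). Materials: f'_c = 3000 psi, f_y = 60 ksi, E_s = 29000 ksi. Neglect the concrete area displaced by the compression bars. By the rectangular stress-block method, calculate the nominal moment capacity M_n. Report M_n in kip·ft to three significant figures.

M_n ≈ 674 kip·ft

Assume both steels yield.
a = (A_s − A'_s) f_y/(0.85 f'_c b) = (6.93 − 1.47) × 60/(0.85 × 3 × 15.3) = 8.397 in.
c = a/β₁ = 8.397/0.85 = 9.879 in; ε'_s = 0.003(c − d')/c = 0.0021 ≥ ε_y = 0.0021, so the compression steel yields.
M_n = (A_s − A'_s) f_y (d − a/2) + A'_s f_y (d − d') = 327.6 × (23.4 − 4.1985) + 88.2 × (23.4 − 3) = 6290.4 + 1799.3 = 8089.7 kip·in = 8089.7/12 = 674.14 kip·ft.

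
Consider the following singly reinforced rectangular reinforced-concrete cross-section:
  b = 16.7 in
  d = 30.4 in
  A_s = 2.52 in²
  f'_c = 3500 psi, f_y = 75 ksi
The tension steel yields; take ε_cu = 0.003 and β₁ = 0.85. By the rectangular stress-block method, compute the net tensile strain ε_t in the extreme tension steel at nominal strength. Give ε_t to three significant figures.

a = A_s f_y/(0.85 f'_c b) = 3.804 in.
β₁ = 0.85, so c = a/β₁ = 3.804/0.85 = 4.475 in.
From the linear strain diagram with ε_cu = 0.003: ε_t = 0.003 (d − c)/c = 0.003 × (30.4 − 4.475)/4.475 = 0.0174.
Since ε_t ≥ 0.005, the section is tension-controlled.

ε_t ≈ 0.0174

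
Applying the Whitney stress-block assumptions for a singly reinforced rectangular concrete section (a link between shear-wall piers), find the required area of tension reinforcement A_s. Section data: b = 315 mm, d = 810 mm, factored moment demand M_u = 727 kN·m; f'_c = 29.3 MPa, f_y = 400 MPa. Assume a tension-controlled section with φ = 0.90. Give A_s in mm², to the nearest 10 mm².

A_s ≈ 2730 mm²

M_n = M_u/φ = 727/0.90 = 807.778 kN·m.
With M_n = 0.85 f'_c a b (d − a/2), solve the quadratic for a:
a = d − √(d² − 2M_n/(0.85 f'_c b)) = 810 − √(810² − 2 × 807.778×10⁶/(0.85 × 29.3 × 315)) = 139.05 mm.
A_s = 0.85 f'_c a b / f_y = 0.85 × 29.3 × 139.05 × 315 / 400 = 2727.1 mm².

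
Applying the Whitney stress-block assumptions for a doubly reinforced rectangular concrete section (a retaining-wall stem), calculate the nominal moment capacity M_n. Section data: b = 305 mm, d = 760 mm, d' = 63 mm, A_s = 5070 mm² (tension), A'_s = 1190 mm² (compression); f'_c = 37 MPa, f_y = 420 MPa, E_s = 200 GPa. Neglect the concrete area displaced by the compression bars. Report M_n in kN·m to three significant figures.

Assume both tension and compression steel yield.
Net tension couple steel: A_s − A'_s = 3880 mm².
a = (A_s − A'_s) f_y / (0.85 f'_c b) = 1629600/(0.85 × 37 × 305) = 169.89 mm.
c = a/β₁ = 169.89/0.786 = 216.15 mm; ε'_s = 0.003(c − d')/c = 0.0021 ≥ f_y/E_s = 0.0021, so compression steel does yield.
M_n = (A_s − A'_s) f_y (d − a/2) + A'_s f_y (d − d') = [1629600 × (760 − 84.945) + 499800 × (760 − 63)] × 10⁻⁶ = 1100.07 + 348.36 = 1448.43 kN·m.

M_n ≈ 1450 kN·m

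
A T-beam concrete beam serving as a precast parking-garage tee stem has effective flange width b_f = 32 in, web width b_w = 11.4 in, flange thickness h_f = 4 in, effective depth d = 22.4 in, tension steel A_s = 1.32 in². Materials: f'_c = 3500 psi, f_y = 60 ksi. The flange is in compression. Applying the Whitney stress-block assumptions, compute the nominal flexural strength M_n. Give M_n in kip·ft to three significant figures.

Tension: T = A_s f_y = 1.32 × 60 = 79.2 kips.
Try a within the flange: a = T/(0.85 f'_c b_f) = 79.2/(0.85 × 3.5 × 32) = 0.832 in.
Since a = 0.832 ≤ h_f = 4 in, the stress block lies entirely in the flange; analyse as a rectangular beam of width b_f.
M_n = T(d − a/2) = 79.2 × (22.4 − 0.416) = 1741.1 kip·in.
M_n = 1741.1/12 = 145.09 kip·ft.

M_n ≈ 145 kip·ft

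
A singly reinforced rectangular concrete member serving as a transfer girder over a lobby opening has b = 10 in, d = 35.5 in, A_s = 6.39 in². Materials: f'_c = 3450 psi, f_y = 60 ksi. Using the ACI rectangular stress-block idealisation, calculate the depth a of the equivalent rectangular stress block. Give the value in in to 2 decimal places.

T = A_s f_y = 6.39 × 60 = 383.4 kips.
a = T/(0.85 f'_c b) = 383.4/(0.85 × 3.45 × 10) = 13.07 in.

a ≈ 13.07 in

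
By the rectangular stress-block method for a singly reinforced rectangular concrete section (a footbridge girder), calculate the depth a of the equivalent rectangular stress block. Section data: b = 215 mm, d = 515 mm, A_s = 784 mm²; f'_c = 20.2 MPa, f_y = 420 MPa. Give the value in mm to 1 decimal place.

T = A_s f_y = 784 × 420 = 329280 N = 329.28 kN.
Setting C = 0.85 f'_c a b equal to T: a = 329280/(0.85 × 20.2 × 215) = 89.2 mm.

a ≈ 89.2 mm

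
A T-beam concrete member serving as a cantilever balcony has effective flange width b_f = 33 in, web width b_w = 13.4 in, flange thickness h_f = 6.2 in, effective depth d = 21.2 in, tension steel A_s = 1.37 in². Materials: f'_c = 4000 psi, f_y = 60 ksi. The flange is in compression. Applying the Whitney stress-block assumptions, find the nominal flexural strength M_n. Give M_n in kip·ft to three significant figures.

Tension: T = A_s f_y = 1.37 × 60 = 82.2 kips.
Try a within the flange: a = T/(0.85 f'_c b_f) = 82.2/(0.85 × 4 × 33) = 0.733 in.
Since a = 0.733 ≤ h_f = 6.2 in, the stress block lies entirely in the flange; analyse as a rectangular beam of width b_f.
M_n = T(d − a/2) = 82.2 × (21.2 − 0.3665) = 1712.5 kip·in.
M_n = 1712.5/12 = 142.71 kip·ft.

M_n ≈ 143 kip·ft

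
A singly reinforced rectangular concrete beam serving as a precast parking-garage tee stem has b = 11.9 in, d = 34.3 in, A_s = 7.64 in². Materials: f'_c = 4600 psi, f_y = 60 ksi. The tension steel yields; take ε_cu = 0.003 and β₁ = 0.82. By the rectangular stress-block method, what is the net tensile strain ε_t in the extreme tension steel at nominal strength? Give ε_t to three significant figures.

a = A_s f_y/(0.85 f'_c b) = 9.852 in.
β₁ = 0.82, so c = a/β₁ = 9.852/0.82 = 12.015 in.
From the linear strain diagram with ε_cu = 0.003: ε_t = 0.003 (d − c)/c = 0.003 × (34.3 − 12.015)/12.015 = 0.00556.
Since ε_t ≥ 0.005, the section is tension-controlled.

ε_t ≈ 0.00556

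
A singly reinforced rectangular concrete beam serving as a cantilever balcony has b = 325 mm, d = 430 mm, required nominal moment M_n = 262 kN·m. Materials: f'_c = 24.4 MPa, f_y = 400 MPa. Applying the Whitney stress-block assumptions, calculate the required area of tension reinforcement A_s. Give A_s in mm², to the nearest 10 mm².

With M_n = 0.85 f'_c a b (d − a/2), solve the quadratic for a:
a = d − √(d² − 2M_n/(0.85 f'_c b)) = 430 − √(430² − 2 × 262×10⁶/(0.85 × 24.4 × 325)) = 102.65 mm.
A_s = 0.85 f'_c a b / f_y = 0.85 × 24.4 × 102.65 × 325 / 400 = 1729.8 mm².

A_s ≈ 1730 mm²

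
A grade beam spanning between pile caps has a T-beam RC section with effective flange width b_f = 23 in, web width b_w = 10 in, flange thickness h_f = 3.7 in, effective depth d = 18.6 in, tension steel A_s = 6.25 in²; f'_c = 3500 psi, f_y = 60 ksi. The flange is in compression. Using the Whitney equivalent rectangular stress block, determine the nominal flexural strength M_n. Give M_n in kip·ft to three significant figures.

M_n ≈ 484 kip·ft

Tension: T = A_s f_y = 6.25 × 60 = 375 kips.
Try a within the flange: a = T/(0.85 f'_c b_f) = 375/(0.85 × 3.5 × 23) = 5.480 in.
a = 5.480 > h_f = 3.7 in: the block extends into the web. Split into flange-overhang and web parts.
C_f = 0.85 f'_c (b_f − b_w) h_f = 0.85 × 3.5 × (23 − 10) × 3.7 = 143.1 kips.
Remaining web compression depth: a_w = (T − C_f)/(0.85 f'_c b_w) = (375 − 143.1)/(0.85 × 3.5 × 10) = 7.795 in.
M_n = C_f(d − h_f/2) + (T − C_f)(d − a_w/2) = 143.1 × (18.6 − 1.85) + 231.9 × (18.6 − 3.8975) = 2396.9 + 3409.5 = 5806.4 kip·in.
M_n = 5806.4/12 = 483.87 kip·ft.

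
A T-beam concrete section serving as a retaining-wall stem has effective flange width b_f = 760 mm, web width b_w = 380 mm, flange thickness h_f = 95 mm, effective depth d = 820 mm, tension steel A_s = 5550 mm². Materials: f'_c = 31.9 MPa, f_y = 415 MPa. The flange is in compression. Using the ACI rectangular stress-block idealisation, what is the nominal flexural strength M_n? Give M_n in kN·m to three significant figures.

M_n ≈ 1760 kN·m

Tension: T = A_s f_y = 5550 × 415 = 2303250 N.
Try a within the flange: a = T/(0.85 f'_c b_f) = 2303250/(0.85 × 31.9 × 760) = 111.77 mm.
a = 111.77 > h_f = 95 mm: the block extends into the web. Split into flange-overhang and web parts.
C_f = 0.85 f'_c (b_f − b_w) h_f = 0.85 × 31.9 × (760 − 380) × 95 = 978852 N.
Remaining web compression depth: a_w = (T − C_f)/(0.85 f'_c b_w) = (2303250 − 978852)/(0.85 × 31.9 × 380) = 128.54 mm.
M_n = C_f(d − h_f/2) + (T − C_f)(d − a_w/2) = 978852 × (820 − 47.5) + 1324398 × (820 − 64.27) = 756.16 + 1000.89 = 1757.05 × 10⁶ N·mm.
M_n = 1757.05 kN·m.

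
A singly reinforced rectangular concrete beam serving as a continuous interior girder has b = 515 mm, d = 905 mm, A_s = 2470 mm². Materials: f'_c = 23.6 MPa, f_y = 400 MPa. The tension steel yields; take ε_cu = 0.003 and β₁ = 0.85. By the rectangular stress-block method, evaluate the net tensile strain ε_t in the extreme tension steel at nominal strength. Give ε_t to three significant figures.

a = A_s f_y/(0.85 f'_c b) = 95.64 mm.
β₁ = 0.85, so c = a/β₁ = 95.64/0.85 = 112.52 mm.
From the linear strain diagram with ε_cu = 0.003: ε_t = 0.003 (d − c)/c = 0.003 × (905 − 112.52)/112.52 = 0.0211.
Since ε_t ≥ 0.005, the section is tension-controlled.

ε_t ≈ 0.0211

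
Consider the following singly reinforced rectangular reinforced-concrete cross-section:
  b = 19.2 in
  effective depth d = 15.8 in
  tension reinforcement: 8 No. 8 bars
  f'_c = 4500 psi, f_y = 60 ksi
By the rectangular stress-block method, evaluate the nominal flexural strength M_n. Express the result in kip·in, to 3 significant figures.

M_n ≈ 5010 kip·in

A_s = 8 × 0.79 = 6.32 in².
T = A_s f_y = 6.32 × 60 = 379.2 kips.
a = T/(0.85 f'_c b) = 379.2/(0.85 × 4.5 × 19.2) = 5.163 in.
M_n = T(d − a/2) = 379.2 × (15.8 − 2.5815) = 5012.5 kip·in.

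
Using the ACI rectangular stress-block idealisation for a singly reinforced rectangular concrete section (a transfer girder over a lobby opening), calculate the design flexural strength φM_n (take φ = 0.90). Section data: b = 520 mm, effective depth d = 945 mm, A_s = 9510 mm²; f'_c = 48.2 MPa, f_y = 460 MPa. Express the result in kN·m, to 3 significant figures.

T = A_s f_y = 9510 × 460 = 4374600 N = 4374.6 kN.
From C = T: a = T/(0.85 f'_c b) = 4374600/(0.85 × 48.2 × 520) = 205.34 mm.
M_n = T(d − a/2) = 4374.6 kN × (945 − 102.67) mm = 3684.86 kN·m.
φM_n = 0.90 × 3684.86 = 3316.37 kN·m.

φM_n ≈ 3320 kN·m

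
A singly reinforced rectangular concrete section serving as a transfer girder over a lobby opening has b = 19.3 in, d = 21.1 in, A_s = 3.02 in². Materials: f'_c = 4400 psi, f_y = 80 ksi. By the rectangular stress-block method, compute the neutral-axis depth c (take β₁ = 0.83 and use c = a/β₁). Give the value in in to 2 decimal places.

T = A_s f_y = 3.02 × 80 = 241.6 kips.
a = T/(0.85 f'_c b) = 241.6/(0.85 × 4.4 × 19.3) = 3.3471 in.
With β₁ = 0.83, c = a/β₁ = 3.3471/0.83 = 4.03 in.

c ≈ 4.03 in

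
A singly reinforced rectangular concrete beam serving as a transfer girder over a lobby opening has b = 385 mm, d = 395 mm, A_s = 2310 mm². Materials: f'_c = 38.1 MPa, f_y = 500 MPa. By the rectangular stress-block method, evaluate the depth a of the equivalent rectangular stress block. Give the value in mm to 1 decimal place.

a ≈ 92.6 mm

T = A_s f_y = 2310 × 500 = 1155000 N = 1155 kN.
Setting C = 0.85 f'_c a b equal to T: a = 1155000/(0.85 × 38.1 × 385) = 92.6 mm.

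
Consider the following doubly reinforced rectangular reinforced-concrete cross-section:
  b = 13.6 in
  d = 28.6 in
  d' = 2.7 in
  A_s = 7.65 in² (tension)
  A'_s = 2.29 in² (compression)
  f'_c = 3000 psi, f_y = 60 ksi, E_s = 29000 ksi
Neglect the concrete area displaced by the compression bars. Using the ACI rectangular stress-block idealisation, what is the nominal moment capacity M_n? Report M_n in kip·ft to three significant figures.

M_n ≈ 939 kip·ft

Assume both steels yield.
a = (A_s − A'_s) f_y/(0.85 f'_c b) = (7.65 − 2.29) × 60/(0.85 × 3 × 13.6) = 9.273 in.
c = a/β₁ = 9.273/0.85 = 10.909 in; ε'_s = 0.003(c − d')/c = 0.0023 ≥ ε_y = 0.0021, so the compression steel yields.
M_n = (A_s − A'_s) f_y (d − a/2) + A'_s f_y (d − d') = 321.6 × (28.6 − 4.6365) + 137.4 × (28.6 − 2.7) = 7706.7 + 3558.7 = 11265.4 kip·in = 11265.4/12 = 938.78 kip·ft.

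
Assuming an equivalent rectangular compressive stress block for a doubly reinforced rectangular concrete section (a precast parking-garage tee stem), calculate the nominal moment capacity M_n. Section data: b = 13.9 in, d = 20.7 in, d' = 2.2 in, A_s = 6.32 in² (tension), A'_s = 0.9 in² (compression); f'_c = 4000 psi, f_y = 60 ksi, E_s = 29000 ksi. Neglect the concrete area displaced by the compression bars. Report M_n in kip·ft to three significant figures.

Assume both steels yield.
a = (A_s − A'_s) f_y/(0.85 f'_c b) = (6.32 − 0.9) × 60/(0.85 × 4 × 13.9) = 6.881 in.
c = a/β₁ = 6.881/0.85 = 8.095 in; ε'_s = 0.003(c − d')/c = 0.0022 ≥ ε_y = 0.0021, so the compression steel yields.
M_n = (A_s − A'_s) f_y (d − a/2) + A'_s f_y (d − d') = 325.2 × (20.7 − 3.4405) + 54 × (20.7 − 2.2) = 5612.8 + 999.0 = 6611.8 kip·in = 6611.8/12 = 550.98 kip·ft.

M_n ≈ 551 kip·ft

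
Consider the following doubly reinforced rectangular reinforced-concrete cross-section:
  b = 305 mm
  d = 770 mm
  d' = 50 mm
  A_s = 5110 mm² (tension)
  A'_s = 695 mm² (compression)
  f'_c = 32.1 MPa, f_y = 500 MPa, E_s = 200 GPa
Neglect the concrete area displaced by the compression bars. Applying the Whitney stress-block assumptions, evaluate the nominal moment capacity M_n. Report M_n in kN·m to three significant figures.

M_n ≈ 1660 kN·m

Assume both tension and compression steel yield.
Net tension couple steel: A_s − A'_s = 4415 mm².
a = (A_s − A'_s) f_y / (0.85 f'_c b) = 2207500/(0.85 × 32.1 × 305) = 265.26 mm.
c = a/β₁ = 265.26/0.821 = 323.09 mm; ε'_s = 0.003(c − d')/c = 0.0025 ≥ f_y/E_s = 0.0025, so compression steel does yield.
M_n = (A_s − A'_s) f_y (d − a/2) + A'_s f_y (d − d') = [2207500 × (770 − 132.63) + 347500 × (770 − 50)] × 10⁻⁶ = 1406.99 + 250.20 = 1657.19 kN·m.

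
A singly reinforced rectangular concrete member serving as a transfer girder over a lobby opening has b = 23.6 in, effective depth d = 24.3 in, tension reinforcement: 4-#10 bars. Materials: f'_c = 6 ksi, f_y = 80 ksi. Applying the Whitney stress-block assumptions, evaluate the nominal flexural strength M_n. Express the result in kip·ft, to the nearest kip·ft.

M_n ≈ 766 kip·ft

A_s = 4 × 1.27 = 5.08 in².
T = A_s f_y = 5.08 × 80 = 406.4 kips.
a = T/(0.85 f'_c b) = 406.4/(0.85 × 6 × 23.6) = 3.377 in.
M_n = T(d − a/2) = 406.4 × (24.3 − 1.6885) = 9189.3 kip·in = 9189.3/12 = 765.78 kip·ft.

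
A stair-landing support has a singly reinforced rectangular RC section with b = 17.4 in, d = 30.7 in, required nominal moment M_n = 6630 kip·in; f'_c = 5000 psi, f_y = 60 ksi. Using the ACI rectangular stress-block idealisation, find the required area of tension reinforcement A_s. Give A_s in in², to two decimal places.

A_s ≈ 3.79 in²

From M_n = 0.85 f'_c a b (d − a/2):
a = d − √(d² − 2M_n/(0.85 f'_c b)) = 30.7 − √(30.7² − 2 × 6630/(0.85 × 5 × 17.4)) = 3.074 in.
A_s = 0.85 f'_c a b / f_y = 0.85 × 5 × 3.074 × 17.4 / 60 = 3.789 in².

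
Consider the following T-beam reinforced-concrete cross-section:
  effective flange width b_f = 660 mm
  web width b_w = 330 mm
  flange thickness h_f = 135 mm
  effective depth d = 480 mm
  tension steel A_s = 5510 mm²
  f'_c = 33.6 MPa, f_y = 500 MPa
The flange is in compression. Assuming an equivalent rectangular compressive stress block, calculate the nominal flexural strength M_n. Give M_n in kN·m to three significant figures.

Tension: T = A_s f_y = 5510 × 500 = 2755000 N.
Try a within the flange: a = T/(0.85 f'_c b_f) = 2755000/(0.85 × 33.6 × 660) = 146.16 mm.
a = 146.16 > h_f = 135 mm: the block extends into the web. Split into flange-overhang and web parts.
C_f = 0.85 f'_c (b_f − b_w) h_f = 0.85 × 33.6 × (660 − 330) × 135 = 1272348 N.
Remaining web compression depth: a_w = (T − C_f)/(0.85 f'_c b_w) = (2755000 − 1272348)/(0.85 × 33.6 × 330) = 157.31 mm.
M_n = C_f(d − h_f/2) + (T − C_f)(d − a_w/2) = 1272348 × (480 − 67.5) + 1482652 × (480 − 78.655) = 524.84 + 595.05 = 1119.89 × 10⁶ N·mm.
M_n = 1119.89 kN·m.

M_n ≈ 1120 kN·m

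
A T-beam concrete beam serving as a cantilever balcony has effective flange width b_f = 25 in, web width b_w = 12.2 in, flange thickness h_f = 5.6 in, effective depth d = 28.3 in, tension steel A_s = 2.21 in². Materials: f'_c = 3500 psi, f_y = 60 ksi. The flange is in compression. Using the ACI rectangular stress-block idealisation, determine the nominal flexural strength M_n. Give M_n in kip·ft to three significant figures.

Tension: T = A_s f_y = 2.21 × 60 = 132.6 kips.
Try a within the flange: a = T/(0.85 f'_c b_f) = 132.6/(0.85 × 3.5 × 25) = 1.783 in.
Since a = 1.783 ≤ h_f = 5.6 in, the stress block lies entirely in the flange; analyse as a rectangular beam of width b_f.
M_n = T(d − a/2) = 132.6 × (28.3 − 0.8915) = 3634.4 kip·in.
M_n = 3634.4/12 = 302.87 kip·ft.

M_n ≈ 303 kip·ft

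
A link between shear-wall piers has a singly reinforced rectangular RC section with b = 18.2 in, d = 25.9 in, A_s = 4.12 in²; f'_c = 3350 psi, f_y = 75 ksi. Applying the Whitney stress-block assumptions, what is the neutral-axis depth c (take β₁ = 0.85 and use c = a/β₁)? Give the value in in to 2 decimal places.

T = A_s f_y = 4.12 × 75 = 309 kips.
a = T/(0.85 f'_c b) = 309/(0.85 × 3.35 × 18.2) = 5.9624 in.
With β₁ = 0.85, c = a/β₁ = 5.9624/0.85 = 7.01 in.

c ≈ 7.01 in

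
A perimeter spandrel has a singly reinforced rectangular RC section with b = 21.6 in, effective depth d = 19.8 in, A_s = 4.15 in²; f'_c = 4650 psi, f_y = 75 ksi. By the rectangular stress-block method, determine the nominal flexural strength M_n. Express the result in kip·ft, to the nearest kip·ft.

T = A_s f_y = 4.15 × 75 = 311.25 kips.
a = T/(0.85 f'_c b) = 311.25/(0.85 × 4.65 × 21.6) = 3.646 in.
M_n = T(d − a/2) = 311.25 × (19.8 − 1.823) = 5595.3 kip·in = 5595.3/12 = 466.28 kip·ft.

M_n ≈ 466 kip·ft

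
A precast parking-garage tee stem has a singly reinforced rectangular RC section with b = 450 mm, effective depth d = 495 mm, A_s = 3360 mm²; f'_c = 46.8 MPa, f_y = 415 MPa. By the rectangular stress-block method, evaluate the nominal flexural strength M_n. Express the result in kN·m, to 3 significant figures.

T = A_s f_y = 3360 × 415 = 1394400 N = 1394.4 kN.
From C = T: a = T/(0.85 f'_c b) = 1394400/(0.85 × 46.8 × 450) = 77.90 mm.
M_n = T(d − a/2) = 1394.4 kN × (495 − 38.95) mm = 635.92 kN·m.

M_n ≈ 636 kN·m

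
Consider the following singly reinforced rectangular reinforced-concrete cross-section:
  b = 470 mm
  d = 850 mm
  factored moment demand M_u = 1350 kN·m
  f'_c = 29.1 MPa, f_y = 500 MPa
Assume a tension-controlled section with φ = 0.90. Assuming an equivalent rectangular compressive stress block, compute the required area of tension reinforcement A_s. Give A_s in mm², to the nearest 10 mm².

A_s ≈ 3920 mm²

M_n = M_u/φ = 1350/0.90 = 1500 kN·m.
With M_n = 0.85 f'_c a b (d − a/2), solve the quadratic for a:
a = d − √(d² − 2M_n/(0.85 f'_c b)) = 850 − √(850² − 2 × 1500×10⁶/(0.85 × 29.1 × 470)) = 168.50 mm.
A_s = 0.85 f'_c a b / f_y = 0.85 × 29.1 × 168.50 × 470 / 500 = 3917.8 mm².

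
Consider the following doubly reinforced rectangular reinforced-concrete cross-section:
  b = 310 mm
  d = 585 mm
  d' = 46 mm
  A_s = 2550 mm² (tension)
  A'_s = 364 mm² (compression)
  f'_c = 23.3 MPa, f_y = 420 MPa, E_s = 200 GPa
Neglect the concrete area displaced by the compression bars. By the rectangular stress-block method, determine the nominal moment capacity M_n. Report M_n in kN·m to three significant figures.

Assume both tension and compression steel yield.
Net tension couple steel: A_s − A'_s = 2186 mm².
a = (A_s − A'_s) f_y / (0.85 f'_c b) = 918120/(0.85 × 23.3 × 310) = 149.54 mm.
c = a/β₁ = 149.54/0.85 = 175.93 mm; ε'_s = 0.003(c − d')/c = 0.0022 ≥ f_y/E_s = 0.0021, so compression steel does yield.
M_n = (A_s − A'_s) f_y (d − a/2) + A'_s f_y (d − d') = [918120 × (585 − 74.77) + 152880 × (585 − 46)] × 10⁻⁶ = 468.45 + 82.40 = 550.85 kN·m.

M_n ≈ 551 kN·m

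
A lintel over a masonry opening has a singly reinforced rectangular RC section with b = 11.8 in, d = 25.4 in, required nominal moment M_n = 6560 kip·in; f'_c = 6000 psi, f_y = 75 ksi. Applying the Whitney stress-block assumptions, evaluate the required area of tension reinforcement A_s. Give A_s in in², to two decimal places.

A_s ≈ 3.80 in²

From M_n = 0.85 f'_c a b (d − a/2):
a = d − √(d² − 2M_n/(0.85 f'_c b)) = 25.4 − √(25.4² − 2 × 6560/(0.85 × 6 × 11.8)) = 4.732 in.
A_s = 0.85 f'_c a b / f_y = 0.85 × 6 × 4.732 × 11.8 / 75 = 3.797 in².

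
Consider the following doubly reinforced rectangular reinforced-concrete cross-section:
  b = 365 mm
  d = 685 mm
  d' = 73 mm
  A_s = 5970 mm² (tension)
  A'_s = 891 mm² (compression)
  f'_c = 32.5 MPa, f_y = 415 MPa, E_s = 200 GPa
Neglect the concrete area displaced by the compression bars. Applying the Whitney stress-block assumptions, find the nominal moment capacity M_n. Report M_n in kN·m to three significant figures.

M_n ≈ 1450 kN·m

Assume both tension and compression steel yield.
Net tension couple steel: A_s − A'_s = 5079 mm².
a = (A_s − A'_s) f_y / (0.85 f'_c b) = 2107785/(0.85 × 32.5 × 365) = 209.04 mm.
c = a/β₁ = 209.04/0.818 = 255.55 mm; ε'_s = 0.003(c − d')/c = 0.0021 ≥ f_y/E_s = 0.0021, so compression steel does yield.
M_n = (A_s − A'_s) f_y (d − a/2) + A'_s f_y (d − d') = [2107785 × (685 − 104.52) + 369765 × (685 − 73)] × 10⁻⁶ = 1223.53 + 226.30 = 1449.83 kN·m.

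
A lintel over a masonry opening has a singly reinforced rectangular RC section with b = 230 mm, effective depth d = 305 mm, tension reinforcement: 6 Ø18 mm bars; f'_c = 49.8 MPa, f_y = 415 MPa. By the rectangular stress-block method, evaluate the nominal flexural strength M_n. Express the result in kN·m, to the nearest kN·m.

A_s = 6 × 254 = 1524 mm².
T = A_s f_y = 1524 × 415 = 632460 N = 632.46 kN.
From C = T: a = T/(0.85 f'_c b) = 632460/(0.85 × 49.8 × 230) = 64.96 mm.
M_n = T(d − a/2) = 632.46 kN × (305 − 32.48) mm = 172.36 kN·m.

M_n ≈ 172 kN·m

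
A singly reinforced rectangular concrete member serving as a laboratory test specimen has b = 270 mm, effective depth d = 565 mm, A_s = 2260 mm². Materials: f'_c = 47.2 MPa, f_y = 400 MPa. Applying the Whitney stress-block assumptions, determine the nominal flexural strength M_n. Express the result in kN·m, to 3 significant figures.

M_n ≈ 473 kN·m

T = A_s f_y = 2260 × 400 = 904000 N = 904 kN.
From C = T: a = T/(0.85 f'_c b) = 904000/(0.85 × 47.2 × 270) = 83.45 mm.
M_n = T(d − a/2) = 904 kN × (565 − 41.725) mm = 473.04 kN·m.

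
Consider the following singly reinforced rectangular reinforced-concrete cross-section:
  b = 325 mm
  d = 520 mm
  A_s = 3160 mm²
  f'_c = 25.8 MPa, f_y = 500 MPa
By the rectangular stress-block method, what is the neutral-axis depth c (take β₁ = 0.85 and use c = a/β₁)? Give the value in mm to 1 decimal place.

T = A_s f_y = 3160 × 500 = 1580000 N = 1580 kN.
Setting C = 0.85 f'_c a b equal to T: a = 1580000/(0.85 × 25.8 × 325) = 221.684 mm.
With β₁ = 0.85, c = a/β₁ = 221.684/0.85 = 260.8 mm.

c ≈ 260.8 mm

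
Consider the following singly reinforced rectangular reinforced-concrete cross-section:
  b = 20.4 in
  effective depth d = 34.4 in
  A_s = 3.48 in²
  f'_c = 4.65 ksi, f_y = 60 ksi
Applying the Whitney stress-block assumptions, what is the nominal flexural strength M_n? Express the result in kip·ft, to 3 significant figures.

T = A_s f_y = 3.48 × 60 = 208.8 kips.
a = T/(0.85 f'_c b) = 208.8/(0.85 × 4.65 × 20.4) = 2.590 in.
M_n = T(d − a/2) = 208.8 × (34.4 − 1.295) = 6912.3 kip·in = 6912.3/12 = 576.03 kip·ft.

M_n ≈ 576 kip·ft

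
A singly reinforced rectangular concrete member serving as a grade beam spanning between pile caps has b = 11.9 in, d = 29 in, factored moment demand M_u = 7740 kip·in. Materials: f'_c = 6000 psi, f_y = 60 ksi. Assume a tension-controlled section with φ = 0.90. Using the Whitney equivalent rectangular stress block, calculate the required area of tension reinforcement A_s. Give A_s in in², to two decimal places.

M_n = M_u/φ = 7740/0.90 = 8600 kip·in.
From M_n = 0.85 f'_c a b (d − a/2):
a = d − √(d² − 2M_n/(0.85 f'_c b)) = 29 − √(29² − 2 × 8600/(0.85 × 6 × 11.9)) = 5.387 in.
A_s = 0.85 f'_c a b / f_y = 0.85 × 6 × 5.387 × 11.9 / 60 = 5.449 in².

A_s ≈ 5.45 in²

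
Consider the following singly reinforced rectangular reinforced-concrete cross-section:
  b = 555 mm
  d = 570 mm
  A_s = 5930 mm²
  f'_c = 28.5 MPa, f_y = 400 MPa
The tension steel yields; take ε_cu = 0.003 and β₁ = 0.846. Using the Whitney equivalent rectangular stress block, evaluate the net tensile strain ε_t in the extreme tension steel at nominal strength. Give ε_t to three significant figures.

a = A_s f_y/(0.85 f'_c b) = 176.42 mm.
β₁ = 0.846, so c = a/β₁ = 176.42/0.846 = 208.53 mm.
From the linear strain diagram with ε_cu = 0.003: ε_t = 0.003 (d − c)/c = 0.003 × (570 − 208.53)/208.53 = 0.00520.
Since ε_t ≥ 0.005, the section is tension-controlled.

ε_t ≈ 0.00520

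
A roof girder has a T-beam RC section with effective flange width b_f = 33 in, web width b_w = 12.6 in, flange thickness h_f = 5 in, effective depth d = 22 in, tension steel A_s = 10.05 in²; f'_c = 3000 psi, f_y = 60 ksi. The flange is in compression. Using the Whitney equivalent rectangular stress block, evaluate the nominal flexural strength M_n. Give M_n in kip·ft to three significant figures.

Tension: T = A_s f_y = 10.05 × 60 = 603 kips.
Try a within the flange: a = T/(0.85 f'_c b_f) = 603/(0.85 × 3 × 33) = 7.166 in.
a = 7.166 > h_f = 5 in: the block extends into the web. Split into flange-overhang and web parts.
C_f = 0.85 f'_c (b_f − b_w) h_f = 0.85 × 3 × (33 − 12.6) × 5 = 260.1 kips.
Remaining web compression depth: a_w = (T − C_f)/(0.85 f'_c b_w) = (603 − 260.1)/(0.85 × 3 × 12.6) = 10.672 in.
M_n = C_f(d − h_f/2) + (T − C_f)(d − a_w/2) = 260.1 × (22 − 2.5) + 342.9 × (22 − 5.336) = 5072.0 + 5714.1 = 10786.1 kip·in.
M_n = 10786.1/12 = 898.84 kip·ft.

M_n ≈ 899 kip·ft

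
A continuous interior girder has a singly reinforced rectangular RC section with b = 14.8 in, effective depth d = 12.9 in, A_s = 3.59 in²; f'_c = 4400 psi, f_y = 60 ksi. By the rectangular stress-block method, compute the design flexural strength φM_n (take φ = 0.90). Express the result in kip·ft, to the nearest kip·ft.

φM_n ≈ 177 kip·ft

T = A_s f_y = 3.59 × 60 = 215.4 kips.
a = T/(0.85 f'_c b) = 215.4/(0.85 × 4.4 × 14.8) = 3.891 in.
M_n = T(d − a/2) = 215.4 × (12.9 − 1.9455) = 2359.6 kip·in = 2359.6/12 = 196.63 kip·ft.
φM_n = 0.90 × 196.63 = 176.97 kip·ft.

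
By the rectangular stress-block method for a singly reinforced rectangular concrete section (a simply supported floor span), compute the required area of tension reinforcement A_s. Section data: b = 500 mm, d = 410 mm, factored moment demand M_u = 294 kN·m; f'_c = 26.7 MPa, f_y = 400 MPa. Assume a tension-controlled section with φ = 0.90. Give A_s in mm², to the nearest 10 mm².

M_n = M_u/φ = 294/0.90 = 326.667 kN·m.
With M_n = 0.85 f'_c a b (d − a/2), solve the quadratic for a:
a = d − √(d² − 2M_n/(0.85 f'_c b)) = 410 − √(410² − 2 × 326.667×10⁶/(0.85 × 26.7 × 500)) = 77.55 mm.
A_s = 0.85 f'_c a b / f_y = 0.85 × 26.7 × 77.55 × 500 / 400 = 2200.0 mm².

A_s ≈ 2200 mm²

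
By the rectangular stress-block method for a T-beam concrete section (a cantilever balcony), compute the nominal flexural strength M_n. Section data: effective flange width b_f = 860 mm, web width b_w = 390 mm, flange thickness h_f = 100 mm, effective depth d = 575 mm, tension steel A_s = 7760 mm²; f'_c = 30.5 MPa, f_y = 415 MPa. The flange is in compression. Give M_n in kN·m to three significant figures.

Tension: T = A_s f_y = 7760 × 415 = 3220400 N.
Try a within the flange: a = T/(0.85 f'_c b_f) = 3220400/(0.85 × 30.5 × 860) = 144.44 mm.
a = 144.44 > h_f = 100 mm: the block extends into the web. Split into flange-overhang and web parts.
C_f = 0.85 f'_c (b_f − b_w) h_f = 0.85 × 30.5 × (860 − 390) × 100 = 1218475 N.
Remaining web compression depth: a_w = (T − C_f)/(0.85 f'_c b_w) = (3220400 − 1218475)/(0.85 × 30.5 × 390) = 198.00 mm.
M_n = C_f(d − h_f/2) + (T − C_f)(d − a_w/2) = 1218475 × (575 − 50) + 2001925 × (575 − 99) = 639.70 + 952.92 = 1592.62 × 10⁶ N·mm.
M_n = 1592.62 kN·m.

M_n ≈ 1590 kN·m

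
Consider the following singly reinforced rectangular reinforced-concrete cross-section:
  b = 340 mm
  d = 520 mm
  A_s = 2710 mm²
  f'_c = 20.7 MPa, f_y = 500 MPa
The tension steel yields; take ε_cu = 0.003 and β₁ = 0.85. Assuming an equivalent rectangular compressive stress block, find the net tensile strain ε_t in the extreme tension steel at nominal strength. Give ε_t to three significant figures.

ε_t ≈ 0.00285

a = A_s f_y/(0.85 f'_c b) = 226.50 mm.
β₁ = 0.85, so c = a/β₁ = 226.50/0.85 = 266.47 mm.
From the linear strain diagram with ε_cu = 0.003: ε_t = 0.003 (d − c)/c = 0.003 × (520 − 266.47)/266.47 = 0.00285.
ε_t < 0.004 — the section is over-reinforced for flexure under ACI limits.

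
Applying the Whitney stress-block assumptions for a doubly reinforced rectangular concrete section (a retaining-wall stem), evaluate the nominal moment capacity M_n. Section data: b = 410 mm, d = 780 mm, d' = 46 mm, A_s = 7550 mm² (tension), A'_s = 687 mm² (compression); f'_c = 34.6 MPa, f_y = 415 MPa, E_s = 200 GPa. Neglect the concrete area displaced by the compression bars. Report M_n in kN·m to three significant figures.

M_n ≈ 2090 kN·m

Assume both tension and compression steel yield.
Net tension couple steel: A_s − A'_s = 6863 mm².
a = (A_s − A'_s) f_y / (0.85 f'_c b) = 2848145/(0.85 × 34.6 × 410) = 236.20 mm.
c = a/β₁ = 236.20/0.803 = 294.15 mm; ε'_s = 0.003(c − d')/c = 0.0025 ≥ f_y/E_s = 0.0021, so compression steel does yield.
M_n = (A_s − A'_s) f_y (d − a/2) + A'_s f_y (d − d') = [2848145 × (780 − 118.1) + 285105 × (780 − 46)] × 10⁻⁶ = 1885.19 + 209.27 = 2094.46 kN·m.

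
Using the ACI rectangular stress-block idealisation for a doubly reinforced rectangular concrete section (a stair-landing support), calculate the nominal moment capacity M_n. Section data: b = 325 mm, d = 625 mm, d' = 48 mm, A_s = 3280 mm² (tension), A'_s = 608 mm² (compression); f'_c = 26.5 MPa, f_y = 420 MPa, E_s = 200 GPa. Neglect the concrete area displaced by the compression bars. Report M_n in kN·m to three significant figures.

M_n ≈ 763 kN·m

Assume both tension and compression steel yield.
Net tension couple steel: A_s − A'_s = 2672 mm².
a = (A_s − A'_s) f_y / (0.85 f'_c b) = 1122240/(0.85 × 26.5 × 325) = 153.30 mm.
c = a/β₁ = 153.30/0.85 = 180.35 mm; ε'_s = 0.003(c − d')/c = 0.0022 ≥ f_y/E_s = 0.0021, so compression steel does yield.
M_n = (A_s − A'_s) f_y (d − a/2) + A'_s f_y (d − d') = [1122240 × (625 − 76.65) + 255360 × (625 − 48)] × 10⁻⁶ = 615.38 + 147.34 = 762.72 kN·m.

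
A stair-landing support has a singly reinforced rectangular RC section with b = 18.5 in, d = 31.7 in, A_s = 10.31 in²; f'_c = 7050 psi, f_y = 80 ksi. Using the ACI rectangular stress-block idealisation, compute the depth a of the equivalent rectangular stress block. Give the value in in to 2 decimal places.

T = A_s f_y = 10.31 × 80 = 824.8 kips.
a = T/(0.85 f'_c b) = 824.8/(0.85 × 7.05 × 18.5) = 7.44 in.

a ≈ 7.44 in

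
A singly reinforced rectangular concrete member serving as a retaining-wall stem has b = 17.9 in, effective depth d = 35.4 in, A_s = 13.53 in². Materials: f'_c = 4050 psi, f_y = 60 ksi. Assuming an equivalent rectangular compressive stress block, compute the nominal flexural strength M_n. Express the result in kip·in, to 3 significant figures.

M_n ≈ 23400 kip·in

T = A_s f_y = 13.53 × 60 = 811.8 kips.
a = T/(0.85 f'_c b) = 811.8/(0.85 × 4.05 × 17.9) = 13.174 in.
M_n = T(d − a/2) = 811.8 × (35.4 − 6.587) = 23390.4 kip·in.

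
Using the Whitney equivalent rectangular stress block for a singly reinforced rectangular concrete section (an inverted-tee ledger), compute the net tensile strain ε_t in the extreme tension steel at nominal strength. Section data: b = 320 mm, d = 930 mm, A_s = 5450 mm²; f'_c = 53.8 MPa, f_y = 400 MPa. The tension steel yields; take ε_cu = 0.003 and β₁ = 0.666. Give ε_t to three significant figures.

ε_t ≈ 0.00947

a = A_s f_y/(0.85 f'_c b) = 148.97 mm.
β₁ = 0.666, so c = a/β₁ = 148.97/0.666 = 223.68 mm.
From the linear strain diagram with ε_cu = 0.003: ε_t = 0.003 (d − c)/c = 0.003 × (930 − 223.68)/223.68 = 0.00947.
Since ε_t ≥ 0.005, the section is tension-controlled.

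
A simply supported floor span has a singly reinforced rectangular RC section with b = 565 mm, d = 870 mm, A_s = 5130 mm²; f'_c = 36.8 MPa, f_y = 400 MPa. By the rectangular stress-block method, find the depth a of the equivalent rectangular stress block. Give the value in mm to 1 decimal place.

a ≈ 116.1 mm

T = A_s f_y = 5130 × 400 = 2052000 N = 2052 kN.
Setting C = 0.85 f'_c a b equal to T: a = 2052000/(0.85 × 36.8 × 565) = 116.1 mm.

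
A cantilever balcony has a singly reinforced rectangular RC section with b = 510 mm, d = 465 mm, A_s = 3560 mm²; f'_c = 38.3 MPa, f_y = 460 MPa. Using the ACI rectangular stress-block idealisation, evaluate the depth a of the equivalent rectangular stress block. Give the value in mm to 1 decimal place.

a ≈ 98.6 mm

T = A_s f_y = 3560 × 460 = 1637600 N = 1637.6 kN.
Setting C = 0.85 f'_c a b equal to T: a = 1637600/(0.85 × 38.3 × 510) = 98.6 mm.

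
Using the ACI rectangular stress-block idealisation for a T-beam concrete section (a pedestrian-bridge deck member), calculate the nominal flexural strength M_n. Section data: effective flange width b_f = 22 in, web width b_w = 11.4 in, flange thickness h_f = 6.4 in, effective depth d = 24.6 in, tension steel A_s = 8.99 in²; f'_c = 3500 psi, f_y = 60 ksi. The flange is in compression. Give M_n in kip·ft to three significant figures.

M_n ≈ 912 kip·ft

Tension: T = A_s f_y = 8.99 × 60 = 539.4 kips.
Try a within the flange: a = T/(0.85 f'_c b_f) = 539.4/(0.85 × 3.5 × 22) = 8.241 in.
a = 8.241 > h_f = 6.4 in: the block extends into the web. Split into flange-overhang and web parts.
C_f = 0.85 f'_c (b_f − b_w) h_f = 0.85 × 3.5 × (22 − 11.4) × 6.4 = 201.8 kips.
Remaining web compression depth: a_w = (T − C_f)/(0.85 f'_c b_w) = (539.4 − 201.8)/(0.85 × 3.5 × 11.4) = 9.954 in.
M_n = C_f(d − h_f/2) + (T − C_f)(d − a_w/2) = 201.8 × (24.6 − 3.2) + 337.6 × (24.6 − 4.977) = 4318.5 + 6624.7 = 10943.2 kip·in.
M_n = 10943.2/12 = 911.93 kip·ft.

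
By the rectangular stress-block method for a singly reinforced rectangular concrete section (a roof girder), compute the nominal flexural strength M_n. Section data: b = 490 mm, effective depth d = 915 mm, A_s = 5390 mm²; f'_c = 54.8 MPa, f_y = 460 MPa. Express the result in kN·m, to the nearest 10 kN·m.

T = A_s f_y = 5390 × 460 = 2479400 N = 2479.4 kN.
From C = T: a = T/(0.85 f'_c b) = 2479400/(0.85 × 54.8 × 490) = 108.63 mm.
M_n = T(d − a/2) = 2479.4 kN × (915 − 54.315) mm = 2133.98 kN·m.

M_n ≈ 2130 kN·m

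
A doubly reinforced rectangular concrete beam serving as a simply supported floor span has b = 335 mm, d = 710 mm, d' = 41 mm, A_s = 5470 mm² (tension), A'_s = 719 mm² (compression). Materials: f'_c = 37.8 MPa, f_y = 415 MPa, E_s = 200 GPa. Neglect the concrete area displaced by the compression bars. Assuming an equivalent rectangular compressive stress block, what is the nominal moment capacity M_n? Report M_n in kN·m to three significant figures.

Assume both tension and compression steel yield.
Net tension couple steel: A_s − A'_s = 4751 mm².
a = (A_s − A'_s) f_y / (0.85 f'_c b) = 1971665/(0.85 × 37.8 × 335) = 183.18 mm.
c = a/β₁ = 183.18/0.78 = 234.85 mm; ε'_s = 0.003(c − d')/c = 0.0025 ≥ f_y/E_s = 0.0021, so compression steel does yield.
M_n = (A_s − A'_s) f_y (d − a/2) + A'_s f_y (d − d') = [1971665 × (710 − 91.59) + 298385 × (710 − 41)] × 10⁻⁶ = 1219.30 + 199.62 = 1418.92 kN·m.

M_n ≈ 1420 kN·m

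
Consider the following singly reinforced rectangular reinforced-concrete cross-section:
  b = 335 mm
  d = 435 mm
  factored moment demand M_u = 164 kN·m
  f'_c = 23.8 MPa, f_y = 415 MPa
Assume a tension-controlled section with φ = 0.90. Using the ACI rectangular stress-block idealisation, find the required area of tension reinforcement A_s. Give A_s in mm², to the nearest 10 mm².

A_s ≈ 1090 mm²

M_n = M_u/φ = 164/0.90 = 182.222 kN·m.
With M_n = 0.85 f'_c a b (d − a/2), solve the quadratic for a:
a = d − √(d² − 2M_n/(0.85 f'_c b)) = 435 − √(435² − 2 × 182.222×10⁶/(0.85 × 23.8 × 335)) = 66.97 mm.
A_s = 0.85 f'_c a b / f_y = 0.85 × 23.8 × 66.97 × 335 / 415 = 1093.6 mm².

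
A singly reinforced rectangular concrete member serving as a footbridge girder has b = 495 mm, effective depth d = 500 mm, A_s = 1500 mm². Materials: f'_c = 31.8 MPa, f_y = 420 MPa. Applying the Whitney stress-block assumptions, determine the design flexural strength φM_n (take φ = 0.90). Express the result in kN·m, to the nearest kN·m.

φM_n ≈ 270 kN·m

T = A_s f_y = 1500 × 420 = 630000 N = 630 kN.
From C = T: a = T/(0.85 f'_c b) = 630000/(0.85 × 31.8 × 495) = 47.09 mm.
M_n = T(d − a/2) = 630 kN × (500 − 23.545) mm = 300.17 kN·m.
φM_n = 0.90 × 300.17 = 270.15 kN·m.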